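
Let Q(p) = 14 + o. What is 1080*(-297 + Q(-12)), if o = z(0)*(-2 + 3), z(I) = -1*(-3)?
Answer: -302400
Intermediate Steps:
z(I) = 3
o = 3 (o = 3*(-2 + 3) = 3*1 = 3)
Q(p) = 17 (Q(p) = 14 + 3 = 17)
1080*(-297 + Q(-12)) = 1080*(-297 + 17) = 1080*(-280) = -302400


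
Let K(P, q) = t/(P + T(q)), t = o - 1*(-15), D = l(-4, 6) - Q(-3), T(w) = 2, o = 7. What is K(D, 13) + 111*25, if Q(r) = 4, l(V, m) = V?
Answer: 8314/3 ≈ 2771.3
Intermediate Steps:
D = -8 (D = -4 - 1*4 = -4 - 4 = -8)
t = 22 (t = 7 - 1*(-15) = 7 + 15 = 22)
K(P, q) = 22/(2 + P) (K(P, q) = 22/(P + 2) = 22/(2 + P))
K(D, 13) + 111*25 = 22/(2 - 8) + 111*25 = 22/(-6) + 2775 = 22*(-⅙) + 2775 = -11/3 + 2775 = 8314/3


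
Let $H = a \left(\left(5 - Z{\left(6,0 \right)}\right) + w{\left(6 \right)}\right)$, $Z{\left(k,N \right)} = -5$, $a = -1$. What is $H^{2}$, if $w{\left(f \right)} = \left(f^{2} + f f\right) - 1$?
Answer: $6561$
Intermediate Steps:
$w{\left(f \right)} = -1 + 2 f^{2}$ ($w{\left(f \right)} = \left(f^{2} + f^{2}\right) - 1 = 2 f^{2} - 1 = -1 + 2 f^{2}$)
$H = -81$ ($H = - (\left(5 - -5\right) - \left(1 - 2 \cdot 6^{2}\right)) = - (\left(5 + 5\right) + \left(-1 + 2 \cdot 36\right)) = - (10 + \left(-1 + 72\right)) = - (10 + 71) = \left(-1\right) 81 = -81$)
$H^{2} = \left(-81\right)^{2} = 6561$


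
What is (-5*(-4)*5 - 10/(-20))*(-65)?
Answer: -13065/2 ≈ -6532.5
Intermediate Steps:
(-5*(-4)*5 - 10/(-20))*(-65) = (20*5 - 10*(-1/20))*(-65) = (100 + 1/2)*(-65) = (201/2)*(-65) = -13065/2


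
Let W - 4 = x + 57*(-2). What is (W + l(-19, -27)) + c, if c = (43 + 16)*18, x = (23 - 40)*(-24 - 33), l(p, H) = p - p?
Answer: 1921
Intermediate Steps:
l(p, H) = 0
x = 969 (x = -17*(-57) = 969)
W = 859 (W = 4 + (969 + 57*(-2)) = 4 + (969 - 114) = 4 + 855 = 859)
c = 1062 (c = 59*18 = 1062)
(W + l(-19, -27)) + c = (859 + 0) + 1062 = 859 + 1062 = 1921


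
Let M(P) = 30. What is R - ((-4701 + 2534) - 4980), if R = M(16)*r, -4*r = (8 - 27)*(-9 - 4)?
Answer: 10589/2 ≈ 5294.5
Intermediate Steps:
r = -247/4 (r = -(8 - 27)*(-9 - 4)/4 = -(-19)*(-13)/4 = -1/4*247 = -247/4 ≈ -61.750)
R = -3705/2 (R = 30*(-247/4) = -3705/2 ≈ -1852.5)
R - ((-4701 + 2534) - 4980) = -3705/2 - ((-4701 + 2534) - 4980) = -3705/2 - (-2167 - 4980) = -3705/2 - 1*(-7147) = -3705/2 + 7147 = 10589/2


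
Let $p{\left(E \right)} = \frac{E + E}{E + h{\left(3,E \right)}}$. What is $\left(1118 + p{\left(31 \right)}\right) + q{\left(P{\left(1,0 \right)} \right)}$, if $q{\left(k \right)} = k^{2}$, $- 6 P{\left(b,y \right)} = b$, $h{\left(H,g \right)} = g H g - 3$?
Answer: $\frac{117167071}{104796} \approx 1118.0$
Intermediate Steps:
$h{\left(H,g \right)} = -3 + H g^{2}$ ($h{\left(H,g \right)} = H g g - 3 = H g^{2} - 3 = -3 + H g^{2}$)
$P{\left(b,y \right)} = - \frac{b}{6}$
$p{\left(E \right)} = \frac{2 E}{-3 + E + 3 E^{2}}$ ($p{\left(E \right)} = \frac{E + E}{E + \left(-3 + 3 E^{2}\right)} = \frac{2 E}{-3 + E + 3 E^{2}}$)
$\left(1118 + p{\left(31 \right)}\right) + q{\left(P{\left(1,0 \right)} \right)} = \left(1118 + 2 \cdot 31 \frac{1}{-3 + 31 + 3 \cdot 31^{2}}\right) + \left(\left(- \frac{1}{6}\right) 1\right)^{2} = \left(1118 + 2 \cdot 31 \frac{1}{-3 + 31 + 3 \cdot 961}\right) + \left(- \frac{1}{6}\right)^{2} = \left(1118 + 2 \cdot 31 \frac{1}{-3 + 31 + 2883}\right) + \frac{1}{36} = \left(1118 + 2 \cdot 31 \cdot \frac{1}{2911}\right) + \frac{1}{36} = \left(1118 + \frac{62}{2911}\right) + \frac{1}{36} = \frac{3254560}{2911} + \frac{1}{36} = \frac{117167071}{104796}$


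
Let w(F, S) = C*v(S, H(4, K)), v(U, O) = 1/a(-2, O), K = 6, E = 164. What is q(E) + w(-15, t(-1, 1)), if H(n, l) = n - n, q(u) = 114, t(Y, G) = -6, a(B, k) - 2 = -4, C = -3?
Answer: 231/2 ≈ 115.50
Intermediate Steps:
a(B, k) = -2 (a(B, k) = 2 - 4 = -2)
H(n, l) = 0
v(U, O) = -1/2 (v(U, O) = 1/(-2) = -1/2)
w(F, S) = 3/2 (w(F, S) = -3*(-1/2) = 3/2)
q(E) + w(-15, t(-1, 1)) = 114 + 3/2 = 231/2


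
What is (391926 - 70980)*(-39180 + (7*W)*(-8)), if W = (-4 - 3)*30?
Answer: -8800339320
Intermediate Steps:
W = -210 (W = -7*30 = -210)
(391926 - 70980)*(-39180 + (7*W)*(-8)) = (391926 - 70980)*(-39180 + (7*(-210))*(-8)) = 320946*(-39180 - 1470*(-8)) = 320946*(-39180 + 11760) = 320946*(-27420) = -8800339320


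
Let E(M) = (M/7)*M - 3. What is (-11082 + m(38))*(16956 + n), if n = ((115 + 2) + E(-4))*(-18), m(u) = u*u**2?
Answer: 4555911600/7 ≈ 6.5084e+8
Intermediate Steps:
E(M) = -3 + M**2/7 (E(M) = (M*(1/7))*M - 3 = (M/7)*M - 3 = M**2/7 - 3 = -3 + M**2/7)
m(u) = u**3
n = -14652/7 (n = ((115 + 2) + (-3 + (1/7)*(-4)**2))*(-18) = (117 + (-3 + (1/7)*16))*(-18) = (117 + (-3 + 16/7))*(-18) = (117 - 5/7)*(-18) = (814/7)*(-18) = -14652/7 ≈ -2093.1)
(-11082 + m(38))*(16956 + n) = (-11082 + 38**3)*(16956 - 14652/7) = (-11082 + 54872)*(104040/7) = 43790*(104040/7) = 4555911600/7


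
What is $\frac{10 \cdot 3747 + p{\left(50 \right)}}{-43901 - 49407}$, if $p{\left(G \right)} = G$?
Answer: $- \frac{9380}{23327} \approx -0.40211$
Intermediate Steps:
$\frac{10 \cdot 3747 + p{\left(50 \right)}}{-43901 - 49407} = \frac{10 \cdot 3747 + 50}{-43901 - 49407} = \frac{37470 + 50}{-93308} = 37520 \left(- \frac{1}{93308}\right) = - \frac{9380}{23327}$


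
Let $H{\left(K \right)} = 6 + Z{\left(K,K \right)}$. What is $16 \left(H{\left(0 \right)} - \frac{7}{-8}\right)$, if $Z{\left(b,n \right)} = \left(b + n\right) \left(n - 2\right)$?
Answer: $110$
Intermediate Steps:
$Z{\left(b,n \right)} = \left(-2 + n\right) \left(b + n\right)$ ($Z{\left(b,n \right)} = \left(b + n\right) \left(-2 + n\right) = \left(-2 + n\right) \left(b + n\right)$)
$H{\left(K \right)} = 6 - 4 K + 2 K^{2}$ ($H{\left(K \right)} = 6 + \left(K^{2} - 2 K - 2 K + K K\right) = 6 + \left(K^{2} - 2 K - 2 K + K^{2}\right) = 6 + \left(- 4 K + 2 K^{2}\right) = 6 - 4 K + 2 K^{2}$)
$16 \left(H{\left(0 \right)} - \frac{7}{-8}\right) = 16 \left(\left(6 - 0 + 2 \cdot 0^{2}\right) - \frac{7}{-8}\right) = 16 \left(\left(6 + 0 + 2 \cdot 0\right) - - \frac{7}{8}\right) = 16 \left(\left(6 + 0 + 0\right) + \frac{7}{8}\right) = 16 \left(6 + \frac{7}{8}\right) = 16 \cdot \frac{55}{8} = 110$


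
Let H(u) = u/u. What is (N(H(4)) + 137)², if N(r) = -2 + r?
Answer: 18496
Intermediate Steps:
H(u) = 1
(N(H(4)) + 137)² = ((-2 + 1) + 137)² = (-1 + 137)² = 136² = 18496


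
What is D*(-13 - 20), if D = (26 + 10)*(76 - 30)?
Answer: -54648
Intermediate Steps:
D = 1656 (D = 36*46 = 1656)
D*(-13 - 20) = 1656*(-13 - 20) = 1656*(-33) = -54648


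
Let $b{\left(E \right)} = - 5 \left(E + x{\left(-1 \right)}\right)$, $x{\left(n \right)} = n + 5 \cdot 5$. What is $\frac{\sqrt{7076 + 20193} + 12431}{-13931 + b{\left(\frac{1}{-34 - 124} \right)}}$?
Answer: $- \frac{1964098}{2220053} - \frac{158 \sqrt{27269}}{2220053} \approx -0.89646$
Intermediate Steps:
$x{\left(n \right)} = 25 + n$ ($x{\left(n \right)} = n + 25 = 25 + n$)
$b{\left(E \right)} = -120 - 5 E$ ($b{\left(E \right)} = - 5 \left(E + \left(25 - 1\right)\right) = - 5 \left(E + 24\right) = - 5 \left(24 + E\right) = -120 - 5 E$)
$\frac{\sqrt{7076 + 20193} + 12431}{-13931 + b{\left(\frac{1}{-34 - 124} \right)}} = \frac{\sqrt{7076 + 20193} + 12431}{-13931 - \left(120 + \frac{5}{-34 - 124}\right)} = \frac{\sqrt{27269} + 12431}{-13931 - \left(120 + \frac{5}{-158}\right)} = \frac{12431 + \sqrt{27269}}{-13931 - \frac{18955}{158}} = \frac{12431 + \sqrt{27269}}{- \frac{2220053}{158}} = \left(12431 + \sqrt{27269}\right) \left(- \frac{158}{2220053}\right) = - \frac{1964098}{2220053} - \frac{158 \sqrt{27269}}{2220053}$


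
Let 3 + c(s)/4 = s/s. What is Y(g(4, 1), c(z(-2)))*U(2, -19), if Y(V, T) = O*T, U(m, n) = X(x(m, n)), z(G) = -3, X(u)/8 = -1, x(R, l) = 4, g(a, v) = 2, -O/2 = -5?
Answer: 640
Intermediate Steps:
O = 10 (O = -2*(-5) = 10)
X(u) = -8 (X(u) = 8*(-1) = -8)
c(s) = -8 (c(s) = -12 + 4*(s/s) = -12 + 4*1 = -12 + 4 = -8)
U(m, n) = -8
Y(V, T) = 10*T
Y(g(4, 1), c(z(-2)))*U(2, -19) = (10*(-8))*(-8) = -80*(-8) = 640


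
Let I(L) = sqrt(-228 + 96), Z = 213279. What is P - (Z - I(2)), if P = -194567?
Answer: -407846 + 2*I*sqrt(33) ≈ -4.0785e+5 + 11.489*I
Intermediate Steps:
I(L) = 2*I*sqrt(33) (I(L) = sqrt(-132) = 2*I*sqrt(33))
P - (Z - I(2)) = -194567 - (213279 - 2*I*sqrt(33)) = -194567 + (-213279 + 2*I*sqrt(33)) = -407846 + 2*I*sqrt(33)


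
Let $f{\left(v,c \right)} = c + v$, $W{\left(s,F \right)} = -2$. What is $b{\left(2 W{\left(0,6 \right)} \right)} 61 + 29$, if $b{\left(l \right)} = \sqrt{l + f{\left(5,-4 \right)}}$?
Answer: $29 + 61 i \sqrt{3} \approx 29.0 + 105.66 i$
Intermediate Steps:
$b{\left(l \right)} = \sqrt{1 + l}$ ($b{\left(l \right)} = \sqrt{l + \left(-4 + 5\right)} = \sqrt{l + 1} = \sqrt{1 + l}$)
$b{\left(2 W{\left(0,6 \right)} \right)} 61 + 29 = \sqrt{1 + 2 \left(-2\right)} 61 + 29 = \sqrt{1 - 4} \cdot 61 + 29 = \sqrt{-3} \cdot 61 + 29 = i \sqrt{3} \cdot 61 + 29 = 61 i \sqrt{3} + 29 = 29 + 61 i \sqrt{3}$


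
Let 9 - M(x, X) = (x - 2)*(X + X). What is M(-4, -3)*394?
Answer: -10638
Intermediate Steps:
M(x, X) = 9 - 2*X*(-2 + x) (M(x, X) = 9 - (x - 2)*(X + X) = 9 - (-2 + x)*2*X = 9 - 2*X*(-2 + x))
M(-4, -3)*394 = (9 + 4*(-3) - 2*(-3)*(-4))*394 = (9 - 12 - 24)*394 = -27*394 = -10638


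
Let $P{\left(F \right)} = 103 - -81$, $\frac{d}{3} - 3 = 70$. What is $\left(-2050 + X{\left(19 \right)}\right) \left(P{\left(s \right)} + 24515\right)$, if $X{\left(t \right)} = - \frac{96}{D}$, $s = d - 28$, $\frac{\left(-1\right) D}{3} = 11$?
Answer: $- \frac{556172082}{11} \approx -5.0561 \cdot 10^{7}$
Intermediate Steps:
$d = 219$ ($d = 9 + 3 \cdot 70 = 9 + 210 = 219$)
$D = -33$ ($D = \left(-3\right) 11 = -33$)
$s = 191$ ($s = 219 - 28 = 191$)
$X{\left(t \right)} = \frac{32}{11}$ ($X{\left(t \right)} = - \frac{96}{-33} = \left(-96\right) \left(- \frac{1}{33}\right) = \frac{32}{11}$)
$P{\left(F \right)} = 184$ ($P{\left(F \right)} = 103 + 81 = 184$)
$\left(-2050 + X{\left(19 \right)}\right) \left(P{\left(s \right)} + 24515\right) = \left(-2050 + \frac{32}{11}\right) \left(184 + 24515\right) = \left(- \frac{22518}{11}\right) 24699 = - \frac{556172082}{11}$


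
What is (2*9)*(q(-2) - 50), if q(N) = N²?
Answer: -828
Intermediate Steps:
(2*9)*(q(-2) - 50) = (2*9)*((-2)² - 50) = 18*(4 - 50) = 18*(-46) = -828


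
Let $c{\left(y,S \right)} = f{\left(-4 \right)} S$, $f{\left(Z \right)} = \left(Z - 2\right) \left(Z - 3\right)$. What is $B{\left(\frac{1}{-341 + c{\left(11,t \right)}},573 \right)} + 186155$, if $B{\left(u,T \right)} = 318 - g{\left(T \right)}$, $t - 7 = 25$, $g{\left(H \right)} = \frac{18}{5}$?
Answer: $\frac{932347}{5} \approx 1.8647 \cdot 10^{5}$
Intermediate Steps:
$f{\left(Z \right)} = \left(-3 + Z\right) \left(-2 + Z\right)$ ($f{\left(Z \right)} = \left(-2 + Z\right) \left(-3 + Z\right) = \left(-3 + Z\right) \left(-2 + Z\right)$)
$g{\left(H \right)} = \frac{18}{5}$ ($g{\left(H \right)} = 18 \cdot \frac{1}{5} = \frac{18}{5}$)
$t = 32$ ($t = 7 + 25 = 32$)
$c{\left(y,S \right)} = 42 S$ ($c{\left(y,S \right)} = \left(6 + \left(-4\right)^{2} - -20\right) S = \left(6 + 16 + 20\right) S = 42 S$)
$B{\left(u,T \right)} = \frac{1572}{5}$ ($B{\left(u,T \right)} = 318 - \frac{18}{5} = \frac{1572}{5}$)
$B{\left(\frac{1}{-341 + c{\left(11,t \right)}},573 \right)} + 186155 = \frac{1572}{5} + 186155 = \frac{932347}{5}$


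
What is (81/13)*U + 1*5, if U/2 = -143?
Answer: -1777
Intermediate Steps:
U = -286 (U = 2*(-143) = -286)
(81/13)*U + 1*5 = (81/13)*(-286) + 1*5 = (81*(1/13))*(-286) + 5 = (81/13)*(-286) + 5 = -1782 + 5 = -1777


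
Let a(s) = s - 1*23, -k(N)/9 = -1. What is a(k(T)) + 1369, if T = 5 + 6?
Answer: 1355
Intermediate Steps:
T = 11
k(N) = 9 (k(N) = -9*(-1) = 9)
a(s) = -23 + s (a(s) = s - 23 = -23 + s)
a(k(T)) + 1369 = (-23 + 9) + 1369 = -14 + 1369 = 1355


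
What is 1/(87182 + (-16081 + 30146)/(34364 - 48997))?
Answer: 14633/1275720141 ≈ 1.1470e-5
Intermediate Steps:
1/(87182 + (-16081 + 30146)/(34364 - 48997)) = 1/(87182 + 14065/(-14633)) = 1/(87182 + 14065*(-1/14633)) = 1/(87182 - 14065/14633) = 1/(1275720141/14633) = 14633/1275720141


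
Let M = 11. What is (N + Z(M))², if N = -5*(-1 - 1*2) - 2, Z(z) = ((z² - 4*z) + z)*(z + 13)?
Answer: 4515625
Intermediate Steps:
Z(z) = (13 + z)*(z² - 3*z) (Z(z) = (z² - 3*z)*(13 + z) = (13 + z)*(z² - 3*z))
N = 13 (N = -5*(-1 - 2) - 2 = -5*(-3) - 2 = 15 - 2 = 13)
(N + Z(M))² = (13 + 11*(-39 + 11² + 10*11))² = (13 + 11*(-39 + 121 + 110))² = (13 + 11*192)² = (13 + 2112)² = 2125² = 4515625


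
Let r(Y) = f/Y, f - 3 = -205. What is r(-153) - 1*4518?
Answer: -691052/153 ≈ -4516.7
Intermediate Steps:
f = -202 (f = 3 - 205 = -202)
r(Y) = -202/Y
r(-153) - 1*4518 = -202/(-153) - 1*4518 = -202*(-1/153) - 4518 = 202/153 - 4518 = -691052/153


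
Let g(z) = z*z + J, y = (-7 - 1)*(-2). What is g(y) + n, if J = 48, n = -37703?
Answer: -37399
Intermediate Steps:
y = 16 (y = -8*(-2) = 16)
g(z) = 48 + z² (g(z) = z*z + 48 = z² + 48 = 48 + z²)
g(y) + n = (48 + 16²) - 37703 = (48 + 256) - 37703 = 304 - 37703 = -37399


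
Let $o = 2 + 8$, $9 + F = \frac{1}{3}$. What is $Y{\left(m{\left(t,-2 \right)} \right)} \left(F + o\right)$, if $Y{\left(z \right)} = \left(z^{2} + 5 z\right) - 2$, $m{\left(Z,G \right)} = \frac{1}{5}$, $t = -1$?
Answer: $- \frac{32}{25} \approx -1.28$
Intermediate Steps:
$m{\left(Z,G \right)} = \frac{1}{5}$
$Y{\left(z \right)} = -2 + z^{2} + 5 z$
$F = - \frac{26}{3}$ ($F = -9 + \frac{1}{3} = - \frac{26}{3} \approx -8.6667$)
$o = 10$
$Y{\left(m{\left(t,-2 \right)} \right)} \left(F + o\right) = \left(-2 + \left(\frac{1}{5}\right)^{2} + 5 \cdot \frac{1}{5}\right) \left(- \frac{26}{3} + 10\right) = \left(-2 + \frac{1}{25} + 1\right) \frac{4}{3} = \left(- \frac{24}{25}\right) \frac{4}{3} = - \frac{32}{25}$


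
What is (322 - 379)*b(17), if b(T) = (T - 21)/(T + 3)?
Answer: 57/5 ≈ 11.400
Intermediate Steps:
b(T) = (-21 + T)/(3 + T)
(322 - 379)*b(17) = (322 - 379)*((-21 + 17)/(3 + 17)) = -57*(-4)/20 = -57*(-⅕) = 57/5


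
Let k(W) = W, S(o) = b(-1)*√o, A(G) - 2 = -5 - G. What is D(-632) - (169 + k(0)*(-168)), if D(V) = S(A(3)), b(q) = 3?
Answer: -169 + 3*I*√6 ≈ -169.0 + 7.3485*I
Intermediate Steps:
A(G) = -3 - G (A(G) = 2 + (-5 - G) = -3 - G)
S(o) = 3*√o
D(V) = 3*I*√6 (D(V) = 3*√(-3 - 1*3) = 3*√(-3 - 3) = 3*√(-6) = 3*(I*√6) = 3*I*√6)
D(-632) - (169 + k(0)*(-168)) = 3*I*√6 - (169 + 0*(-168)) = 3*I*√6 - (169 + 0) = 3*I*√6 - 1*169 = 3*I*√6 - 169 = -169 + 3*I*√6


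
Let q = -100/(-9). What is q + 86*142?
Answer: 110008/9 ≈ 12223.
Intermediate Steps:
q = 100/9 (q = -100*(-⅑) = 100/9 ≈ 11.111)
q + 86*142 = 100/9 + 86*142 = 100/9 + 12212 = 110008/9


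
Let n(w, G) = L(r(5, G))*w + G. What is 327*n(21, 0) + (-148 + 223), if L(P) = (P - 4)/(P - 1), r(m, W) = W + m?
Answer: 7167/4 ≈ 1791.8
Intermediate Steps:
L(P) = (-4 + P)/(-1 + P)
n(w, G) = G + w*(1 + G)/(4 + G) (n(w, G) = ((-4 + (G + 5))/(-1 + (G + 5)))*w + G = ((-4 + (5 + G))/(-1 + (5 + G)))*w + G = ((1 + G)/(4 + G))*w + G = w*(1 + G)/(4 + G) + G = G + w*(1 + G)/(4 + G))
327*n(21, 0) + (-148 + 223) = 327*((0*(4 + 0) + 21*(1 + 0))/(4 + 0)) + (-148 + 223) = 327*((0*4 + 21*1)/4) + 75 = 327*((0 + 21)/4) + 75 = 327*((¼)*21) + 75 = 327*(21/4) + 75 = 6867/4 + 75 = 7167/4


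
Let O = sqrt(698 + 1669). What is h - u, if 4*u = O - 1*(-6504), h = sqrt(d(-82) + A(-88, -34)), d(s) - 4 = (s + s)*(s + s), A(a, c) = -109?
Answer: -1626 + sqrt(26791) - 3*sqrt(263)/4 ≈ -1474.5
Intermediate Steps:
d(s) = 4 + 4*s**2 (d(s) = 4 + (s + s)*(s + s) = 4 + (2*s)*(2*s) = 4 + 4*s**2)
O = 3*sqrt(263) (O = sqrt(2367) = 3*sqrt(263) ≈ 48.652)
h = sqrt(26791) (h = sqrt((4 + 4*(-82)**2) - 109) = sqrt((4 + 4*6724) - 109) = sqrt((4 + 26896) - 109) = sqrt(26900 - 109) = sqrt(26791) ≈ 163.68)
u = 1626 + 3*sqrt(263)/4 (u = (3*sqrt(263) - 1*(-6504))/4 = (3*sqrt(263) + 6504)/4 = (6504 + 3*sqrt(263))/4 = 1626 + 3*sqrt(263)/4 ≈ 1638.2)
h - u = sqrt(26791) - (1626 + 3*sqrt(263)/4) = sqrt(26791) + (-1626 - 3*sqrt(263)/4) = -1626 + sqrt(26791) - 3*sqrt(263)/4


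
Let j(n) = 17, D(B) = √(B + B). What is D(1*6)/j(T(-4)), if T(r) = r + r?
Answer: 2*√3/17 ≈ 0.20377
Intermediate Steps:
T(r) = 2*r
D(B) = √2*√B (D(B) = √(2*B) = √2*√B)
D(1*6)/j(T(-4)) = (√2*√(1*6))/17 = (√2*√6)*(1/17) = (2*√3)*(1/17) = 2*√3/17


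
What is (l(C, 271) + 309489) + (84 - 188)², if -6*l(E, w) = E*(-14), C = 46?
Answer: 961237/3 ≈ 3.2041e+5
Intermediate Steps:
l(E, w) = 7*E/3 (l(E, w) = -E*(-14)/6 = -(-7)*E/3 = 7*E/3)
(l(C, 271) + 309489) + (84 - 188)² = ((7/3)*46 + 309489) + (84 - 188)² = (322/3 + 309489) + (-104)² = 928789/3 + 10816 = 961237/3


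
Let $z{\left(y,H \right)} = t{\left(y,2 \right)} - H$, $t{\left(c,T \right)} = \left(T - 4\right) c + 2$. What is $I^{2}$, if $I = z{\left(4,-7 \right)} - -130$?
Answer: $17161$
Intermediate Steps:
$t{\left(c,T \right)} = 2 + c \left(-4 + T\right)$ ($t{\left(c,T \right)} = \left(T - 4\right) c + 2 = \left(-4 + T\right) c + 2 = c \left(-4 + T\right) + 2 = 2 + c \left(-4 + T\right)$)
$z{\left(y,H \right)} = 2 - H - 2 y$ ($z{\left(y,H \right)} = \left(2 - 4 y + 2 y\right) - H = \left(2 - 2 y\right) - H = 2 - H - 2 y$)
$I = 131$ ($I = \left(2 - -7 - 8\right) - -130 = \left(2 + 7 - 8\right) + 130 = 1 + 130 = 131$)
$I^{2} = 131^{2} = 17161$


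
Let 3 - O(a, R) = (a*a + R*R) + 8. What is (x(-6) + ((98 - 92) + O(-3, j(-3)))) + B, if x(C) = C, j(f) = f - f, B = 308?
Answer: 294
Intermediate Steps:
j(f) = 0
O(a, R) = -5 - R² - a² (O(a, R) = 3 - ((a*a + R*R) + 8) = 3 - ((a² + R²) + 8) = 3 - ((R² + a²) + 8) = 3 - (8 + R² + a²) = 3 + (-8 - R² - a²) = -5 - R² - a²)
(x(-6) + ((98 - 92) + O(-3, j(-3)))) + B = (-6 + ((98 - 92) + (-5 - 1*0² - 1*(-3)²))) + 308 = (-6 + (6 + (-5 - 1*0 - 1*9))) + 308 = (-6 + (6 + (-5 + 0 - 9))) + 308 = (-6 + (6 - 14)) + 308 = (-6 - 8) + 308 = -14 + 308 = 294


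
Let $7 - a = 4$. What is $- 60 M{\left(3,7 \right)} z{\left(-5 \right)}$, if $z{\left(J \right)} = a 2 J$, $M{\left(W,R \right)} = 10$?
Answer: $18000$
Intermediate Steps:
$a = 3$ ($a = 7 - 4 = 3$)
$z{\left(J \right)} = 6 J$ ($z{\left(J \right)} = 3 \cdot 2 J = 6 J$)
$- 60 M{\left(3,7 \right)} z{\left(-5 \right)} = \left(-60\right) 10 \cdot 6 \left(-5\right) = \left(-600\right) \left(-30\right) = 18000$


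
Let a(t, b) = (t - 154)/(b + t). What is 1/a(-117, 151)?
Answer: -34/271 ≈ -0.12546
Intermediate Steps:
a(t, b) = (-154 + t)/(b + t)
1/a(-117, 151) = 1/((-154 - 117)/(151 - 117)) = 1/(-271/34) = -34/271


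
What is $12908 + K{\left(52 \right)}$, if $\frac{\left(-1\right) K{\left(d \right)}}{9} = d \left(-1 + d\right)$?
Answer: $-10960$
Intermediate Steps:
$K{\left(d \right)} = - 9 d \left(-1 + d\right)$
$12908 + K{\left(52 \right)} = 12908 + 9 \cdot 52 \left(1 - 52\right) = 12908 + 9 \cdot 52 \left(-51\right) = 12908 - 23868 = -10960$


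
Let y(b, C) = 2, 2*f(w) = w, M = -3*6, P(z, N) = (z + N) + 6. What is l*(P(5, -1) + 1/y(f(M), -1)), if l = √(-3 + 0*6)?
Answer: 21*I*√3/2 ≈ 18.187*I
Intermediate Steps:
P(z, N) = 6 + N + z (P(z, N) = (N + z) + 6 = 6 + N + z)
M = -18
f(w) = w/2
l = I*√3 (l = √(-3 + 0) = √(-3) = I*√3 ≈ 1.732*I)
l*(P(5, -1) + 1/y(f(M), -1)) = (I*√3)*((6 - 1 + 5) + 1/2) = (I*√3)*(10 + ½) = (I*√3)*(21/2) = 21*I*√3/2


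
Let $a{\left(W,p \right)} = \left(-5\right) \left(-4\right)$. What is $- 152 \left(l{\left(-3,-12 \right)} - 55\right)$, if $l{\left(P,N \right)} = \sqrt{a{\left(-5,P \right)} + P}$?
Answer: $8360 - 152 \sqrt{17} \approx 7733.3$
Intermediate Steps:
$a{\left(W,p \right)} = 20$
$l{\left(P,N \right)} = \sqrt{20 + P}$
$- 152 \left(l{\left(-3,-12 \right)} - 55\right) = - 152 \left(\sqrt{20 - 3} - 55\right) = - 152 \left(\sqrt{17} - 55\right) = - 152 \left(-55 + \sqrt{17}\right) = 8360 - 152 \sqrt{17}$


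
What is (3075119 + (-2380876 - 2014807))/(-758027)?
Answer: 1320564/758027 ≈ 1.7421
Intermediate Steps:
(3075119 + (-2380876 - 2014807))/(-758027) = (3075119 - 4395683)*(-1/758027) = -1320564*(-1/758027) = 1320564/758027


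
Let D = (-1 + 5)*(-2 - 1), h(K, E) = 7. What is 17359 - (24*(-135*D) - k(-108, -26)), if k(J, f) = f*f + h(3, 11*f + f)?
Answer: -20838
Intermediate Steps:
k(J, f) = 7 + f² (k(J, f) = f*f + 7 = f² + 7 = 7 + f²)
D = -12 (D = 4*(-3) = -12)
17359 - (24*(-135*D) - k(-108, -26)) = 17359 - (24*(-135*(-12)) - (7 + (-26)²)) = 17359 - (24*1620 - (7 + 676)) = 17359 - (38880 - 1*683) = 17359 - (38880 - 683) = 17359 - 1*38197 = 17359 - 38197 = -20838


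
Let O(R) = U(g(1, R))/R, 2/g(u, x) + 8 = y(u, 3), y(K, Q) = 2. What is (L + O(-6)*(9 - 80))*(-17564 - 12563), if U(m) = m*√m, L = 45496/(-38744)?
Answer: 171332249/4843 + 2139017*I*√3/54 ≈ 35377.0 + 68609.0*I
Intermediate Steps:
L = -5687/4843 (L = 45496*(-1/38744) = -5687/4843 ≈ -1.1743)
g(u, x) = -⅓ (g(u, x) = 2/(-8 + 2) = 2/(-6) = 2*(-⅙) = -⅓)
U(m) = m^(3/2)
O(R) = -I*√3/(9*R) (O(R) = (-⅓)^(3/2)/R = (-I*√3/9)/R = -I*√3/(9*R))
(L + O(-6)*(9 - 80))*(-17564 - 12563) = (-5687/4843 + (-⅑*I*√3/(-6))*(9 - 80))*(-17564 - 12563) = (-5687/4843 - ⅑*I*√3*(-⅙)*(-71))*(-30127) = (-5687/4843 + (I*√3/54)*(-71))*(-30127) = (-5687/4843 - 71*I*√3/54)*(-30127) = 171332249/4843 + 2139017*I*√3/54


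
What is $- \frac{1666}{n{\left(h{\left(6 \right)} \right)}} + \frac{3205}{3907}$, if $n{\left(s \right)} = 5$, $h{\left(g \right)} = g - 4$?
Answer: $- \frac{6493037}{19535} \approx -332.38$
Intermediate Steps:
$h{\left(g \right)} = -4 + g$
$- \frac{1666}{n{\left(h{\left(6 \right)} \right)}} + \frac{3205}{3907} = - \frac{1666}{5} + \frac{3205}{3907} = - \frac{6493037}{19535}$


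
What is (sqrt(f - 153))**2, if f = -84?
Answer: -237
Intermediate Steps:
(sqrt(f - 153))**2 = (sqrt(-84 - 153))**2 = (sqrt(-237))**2 = (I*sqrt(237))**2 = -237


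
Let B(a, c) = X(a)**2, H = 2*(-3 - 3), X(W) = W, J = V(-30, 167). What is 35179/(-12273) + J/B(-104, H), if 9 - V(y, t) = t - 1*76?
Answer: -190751225/66372384 ≈ -2.8740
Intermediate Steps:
V(y, t) = 85 - t (V(y, t) = 9 - (t - 1*76) = 9 - (t - 76) = 9 - (-76 + t) = 9 + (76 - t) = 85 - t)
J = -82 (J = 85 - 1*167 = 85 - 167 = -82)
H = -12 (H = 2*(-6) = -12)
B(a, c) = a**2
35179/(-12273) + J/B(-104, H) = 35179/(-12273) - 82/((-104)**2) = 35179*(-1/12273) - 82/10816 = -35179/12273 - 82*1/10816 = -35179/12273 - 41/5408 = -190751225/66372384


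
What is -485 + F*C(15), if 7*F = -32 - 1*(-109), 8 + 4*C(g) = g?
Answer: -1863/4 ≈ -465.75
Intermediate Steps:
C(g) = -2 + g/4
F = 11 (F = (-32 - 1*(-109))/7 = (-32 + 109)/7 = (⅐)*77 = 11)
-485 + F*C(15) = -485 + 11*(-2 + (¼)*15) = -485 + 11*(-2 + 15/4) = -485 + 11*(7/4) = -485 + 77/4 = -1863/4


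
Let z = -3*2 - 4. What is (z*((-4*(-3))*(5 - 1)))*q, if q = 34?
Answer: -16320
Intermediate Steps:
z = -10 (z = -6 - 4 = -10)
(z*((-4*(-3))*(5 - 1)))*q = -10*(-4*(-3))*(5 - 1)*34 = -120*4*34 = -10*48*34 = -480*34 = -16320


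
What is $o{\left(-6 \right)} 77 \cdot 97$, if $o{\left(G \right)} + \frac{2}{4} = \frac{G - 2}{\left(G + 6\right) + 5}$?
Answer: $- \frac{156849}{10} \approx -15685.0$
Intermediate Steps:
$o{\left(G \right)} = - \frac{1}{2} + \frac{-2 + G}{11 + G}$ ($o{\left(G \right)} = - \frac{1}{2} + \frac{G - 2}{\left(G + 6\right) + 5} = - \frac{1}{2} + \frac{-2 + G}{\left(6 + G\right) + 5} = - \frac{1}{2} + \frac{-2 + G}{11 + G}$)
$o{\left(-6 \right)} 77 \cdot 97 = \frac{-15 - 6}{2 \left(11 - 6\right)} 77 \cdot 97 = \frac{1}{2} \cdot \frac{1}{5} \left(-21\right) 77 \cdot 97 = \left(- \frac{21}{10}\right) 77 \cdot 97 = \left(- \frac{1617}{10}\right) 97 = - \frac{156849}{10}$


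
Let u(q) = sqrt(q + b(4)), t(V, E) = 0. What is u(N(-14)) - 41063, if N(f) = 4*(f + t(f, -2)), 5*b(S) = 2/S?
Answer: -41063 + I*sqrt(5590)/10 ≈ -41063.0 + 7.4766*I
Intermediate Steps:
b(S) = 2/(5*S) (b(S) = (2/S)/5 = 2/(5*S))
N(f) = 4*f (N(f) = 4*(f + 0) = 4*f)
u(q) = sqrt(1/10 + q) (u(q) = sqrt(q + (2/5)/4) = sqrt(q + (2/5)*(1/4)) = sqrt(q + 1/10) = sqrt(1/10 + q))
u(N(-14)) - 41063 = sqrt(10 + 100*(4*(-14)))/10 - 41063 = sqrt(10 + 100*(-56))/10 - 41063 = sqrt(10 - 5600)/10 - 41063 = sqrt(-5590)/10 - 41063 = (I*sqrt(5590))/10 - 41063 = I*sqrt(5590)/10 - 41063 = -41063 + I*sqrt(5590)/10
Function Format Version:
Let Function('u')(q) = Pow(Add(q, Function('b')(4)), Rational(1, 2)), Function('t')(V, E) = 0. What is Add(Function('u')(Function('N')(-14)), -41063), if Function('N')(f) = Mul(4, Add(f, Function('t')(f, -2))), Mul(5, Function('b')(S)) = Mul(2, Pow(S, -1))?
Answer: Add(-41063, Mul(Rational(1, 10), I, Pow(5590, Rational(1, 2)))) ≈ Add(-41063., Mul(7.4766, I))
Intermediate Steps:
Function('b')(S) = Mul(Rational(2, 5), Pow(S, -1)) (Function('b')(S) = Mul(Rational(1, 5), Mul(2, Pow(S, -1))) = Mul(Rational(2, 5), Pow(S, -1)))
Function('N')(f) = Mul(4, f) (Function('N')(f) = Mul(4, Add(f, 0)) = Mul(4, f))
Function('u')(q) = Pow(Add(Rational(1, 10), q), Rational(1, 2)) (Function('u')(q) = Pow(Add(q, Mul(Rational(2, 5), Pow(4, -1))), Rational(1, 2)) = Pow(Add(q, Mul(Rational(2, 5), Rational(1, 4))), Rational(1, 2)) = Pow(Add(q, Rational(1, 10)), Rational(1, 2)) = Pow(Add(Rational(1, 10), q), Rational(1, 2)))
Add(Function('u')(Function('N')(-14)), -41063) = Add(Mul(Rational(1, 10), Pow(Add(10, Mul(100, Mul(4, -14))), Rational(1, 2))), -41063) = Add(Mul(Rational(1, 10), Pow(Add(10, Mul(100, -56)), Rational(1, 2))), -41063) = Add(Mul(Rational(1, 10), Pow(Add(10, -5600), Rational(1, 2))), -41063) = Add(Mul(Rational(1, 10), Pow(-5590, Rational(1, 2))), -41063) = Add(Mul(Rational(1, 10), Mul(I, Pow(5590, Rational(1, 2)))), -41063) = Add(Mul(Rational(1, 10), I, Pow(5590, Rational(1, 2))), -41063) = Add(-41063, Mul(Rational(1, 10), I, Pow(5590, Rational(1, 2))))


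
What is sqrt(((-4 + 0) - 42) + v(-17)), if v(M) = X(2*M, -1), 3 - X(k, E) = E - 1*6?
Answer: 6*I ≈ 6.0*I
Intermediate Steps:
X(k, E) = 9 - E (X(k, E) = 3 - (E - 1*6) = 3 - (E - 6) = 3 - (-6 + E) = 3 + (6 - E) = 9 - E)
v(M) = 10 (v(M) = 9 - 1*(-1) = 9 + 1 = 10)
sqrt(((-4 + 0) - 42) + v(-17)) = sqrt(((-4 + 0) - 42) + 10) = sqrt((-4 - 42) + 10) = sqrt(-46 + 10) = sqrt(-36) = 6*I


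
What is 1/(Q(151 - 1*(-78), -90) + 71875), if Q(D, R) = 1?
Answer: 1/71876 ≈ 1.3913e-5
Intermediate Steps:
1/(Q(151 - 1*(-78), -90) + 71875) = 1/(1 + 71875) = 1/71876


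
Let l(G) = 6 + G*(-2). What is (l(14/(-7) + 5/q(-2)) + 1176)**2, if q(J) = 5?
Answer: 1401856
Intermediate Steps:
l(G) = 6 - 2*G
(l(14/(-7) + 5/q(-2)) + 1176)**2 = ((6 - 2*(14/(-7) + 5/5)) + 1176)**2 = ((6 - 2*(14*(-1/7) + 5*(1/5))) + 1176)**2 = ((6 - 2*(-2 + 1)) + 1176)**2 = ((6 - 2*(-1)) + 1176)**2 = ((6 + 2) + 1176)**2 = (8 + 1176)**2 = 1184**2 = 1401856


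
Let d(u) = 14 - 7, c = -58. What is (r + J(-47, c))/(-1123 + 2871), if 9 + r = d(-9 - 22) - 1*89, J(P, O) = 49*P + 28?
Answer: -1183/874 ≈ -1.3535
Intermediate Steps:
d(u) = 7
J(P, O) = 28 + 49*P
r = -91 (r = -9 + (7 - 1*89) = -9 + (7 - 89) = -9 - 82 = -91)
(r + J(-47, c))/(-1123 + 2871) = (-91 + (28 + 49*(-47)))/(-1123 + 2871) = (-91 + (28 - 2303))/1748 = (-91 - 2275)*(1/1748) = -2366*1/1748 = -1183/874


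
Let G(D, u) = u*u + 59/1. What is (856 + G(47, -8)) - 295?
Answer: 684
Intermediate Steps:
G(D, u) = 59 + u² (G(D, u) = u² + 59*1 = u² + 59 = 59 + u²)
(856 + G(47, -8)) - 295 = (856 + (59 + (-8)²)) - 295 = (856 + (59 + 64)) - 295 = (856 + 123) - 295 = 979 - 295 = 684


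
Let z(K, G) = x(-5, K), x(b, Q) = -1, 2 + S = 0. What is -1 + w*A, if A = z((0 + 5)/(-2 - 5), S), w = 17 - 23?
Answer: 5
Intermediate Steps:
S = -2 (S = -2 + 0 = -2)
w = -6
z(K, G) = -1
A = -1
-1 + w*A = -1 - 6*(-1) = -1 + 6 = 5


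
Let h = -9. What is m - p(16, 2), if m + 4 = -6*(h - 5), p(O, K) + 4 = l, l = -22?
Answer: 106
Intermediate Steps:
p(O, K) = -26 (p(O, K) = -4 - 22 = -26)
m = 80 (m = -4 - 6*(-9 - 5) = -4 - 6*(-14) = -4 + 84 = 80)
m - p(16, 2) = 80 - 1*(-26) = 80 + 26 = 106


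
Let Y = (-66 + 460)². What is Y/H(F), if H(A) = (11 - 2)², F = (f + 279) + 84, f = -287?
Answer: 155236/81 ≈ 1916.5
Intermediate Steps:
F = 76 (F = (-287 + 279) + 84 = -8 + 84 = 76)
Y = 155236 (Y = 394² = 155236)
H(A) = 81 (H(A) = 9² = 81)
Y/H(F) = 155236/81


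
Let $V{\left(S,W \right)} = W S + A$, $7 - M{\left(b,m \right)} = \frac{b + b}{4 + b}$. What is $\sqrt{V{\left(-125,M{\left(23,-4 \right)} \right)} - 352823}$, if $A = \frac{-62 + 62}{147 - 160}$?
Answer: $\frac{4 i \sqrt{1789518}}{9} \approx 594.55 i$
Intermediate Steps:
$A = 0$ ($A = \frac{0}{-13} = 0 \left(- \frac{1}{13}\right) = 0$)
$M{\left(b,m \right)} = 7 - \frac{2 b}{4 + b}$ ($M{\left(b,m \right)} = 7 - \frac{b + b}{4 + b} = 7 - \frac{2 b}{4 + b}$)
$V{\left(S,W \right)} = S W$ ($V{\left(S,W \right)} = W S + 0 = S W + 0 = S W$)
$\sqrt{V{\left(-125,M{\left(23,-4 \right)} \right)} - 352823} = \sqrt{- 125 \frac{28 + 5 \cdot 23}{4 + 23} - 352823} = \sqrt{- 125 \frac{28 + 115}{27} - 352823} = \sqrt{- 125 \cdot \frac{1}{27} \cdot 143 - 352823} = \sqrt{\left(-125\right) \frac{143}{27} - 352823} = \sqrt{- \frac{17875}{27} - 352823} = \sqrt{- \frac{9544096}{27}} = \frac{4 i \sqrt{1789518}}{9}$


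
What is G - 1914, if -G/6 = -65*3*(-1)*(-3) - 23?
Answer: 1734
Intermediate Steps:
G = 3648 (G = -6*(-65*3*(-1)*(-3) - 23) = -6*(-(-195)*(-3) - 23) = -6*(-65*9 - 23) = -6*(-585 - 23) = -6*(-608) = 3648)
G - 1914 = 3648 - 1914 = 1734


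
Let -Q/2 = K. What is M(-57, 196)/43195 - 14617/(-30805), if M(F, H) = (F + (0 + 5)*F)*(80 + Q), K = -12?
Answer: -18571637/53224879 ≈ -0.34893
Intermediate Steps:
Q = 24 (Q = -2*(-12) = 24)
M(F, H) = 624*F (M(F, H) = (F + (0 + 5)*F)*(80 + 24) = (F + 5*F)*104 = (6*F)*104 = 624*F)
M(-57, 196)/43195 - 14617/(-30805) = (624*(-57))/43195 - 14617/(-30805) = -35568*1/43195 - 14617*(-1/30805) = -35568/43195 + 14617/30805 = -18571637/53224879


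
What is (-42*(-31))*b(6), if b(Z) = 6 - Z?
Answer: 0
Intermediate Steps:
(-42*(-31))*b(6) = (-42*(-31))*(6 - 1*6) = 1302*(6 - 6) = 1302*0 = 0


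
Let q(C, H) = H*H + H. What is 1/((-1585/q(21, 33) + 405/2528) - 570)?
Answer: -1418208/810154795 ≈ -0.0017505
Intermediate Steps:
q(C, H) = H + H² (q(C, H) = H² + H = H + H²)
1/((-1585/q(21, 33) + 405/2528) - 570) = 1/((-1585*1/(33*(1 + 33)) + 405/2528) - 570) = 1/((-1585/(33*34) + 405*(1/2528)) - 570) = 1/((-1585/1122 + 405/2528) - 570) = 1/(-1776235/1418208 - 570) = 1/(-810154795/1418208) = -1418208/810154795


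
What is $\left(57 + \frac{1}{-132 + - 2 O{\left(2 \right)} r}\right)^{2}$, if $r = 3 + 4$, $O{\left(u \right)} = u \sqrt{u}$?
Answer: $\frac{51037587323}{15713296} + \frac{1581405 \sqrt{2}}{7856648} \approx 3248.3$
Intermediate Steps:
$O{\left(u \right)} = u^{\frac{3}{2}}$
$r = 7$
$\left(57 + \frac{1}{-132 + - 2 O{\left(2 \right)} r}\right)^{2} = \left(57 + \frac{1}{-132 + - 2 \cdot 2^{\frac{3}{2}} \cdot 7}\right)^{2} = \left(57 + \frac{1}{-132 + - 2 \cdot 2 \sqrt{2} \cdot 7}\right)^{2} = \left(57 + \frac{1}{-132 + - 4 \sqrt{2} \cdot 7}\right)^{2} = \left(57 + \frac{1}{-132 - 28 \sqrt{2}}\right)^{2}$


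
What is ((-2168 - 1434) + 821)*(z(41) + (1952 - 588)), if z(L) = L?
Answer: -3907305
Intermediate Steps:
((-2168 - 1434) + 821)*(z(41) + (1952 - 588)) = ((-2168 - 1434) + 821)*(41 + (1952 - 588)) = (-3602 + 821)*(41 + 1364) = -2781*1405 = -3907305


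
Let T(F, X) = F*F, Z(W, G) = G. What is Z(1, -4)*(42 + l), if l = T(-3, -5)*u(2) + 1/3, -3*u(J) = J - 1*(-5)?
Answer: -256/3 ≈ -85.333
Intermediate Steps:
u(J) = -5/3 - J/3 (u(J) = -(J - 1*(-5))/3 = -(J + 5)/3 = -(5 + J)/3 = -5/3 - J/3)
T(F, X) = F²
l = -62/3 (l = (-3)²*(-5/3 - ⅓*2) + 1/3 = 9*(-5/3 - ⅔) + ⅓ = 9*(-7/3) + ⅓ = -21 + ⅓ = -62/3 ≈ -20.667)
Z(1, -4)*(42 + l) = -4*(42 - 62/3) = -4*64/3 = -256/3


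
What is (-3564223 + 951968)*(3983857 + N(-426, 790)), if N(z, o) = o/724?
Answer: -3767280864888395/362 ≈ -1.0407e+13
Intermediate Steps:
N(z, o) = o/724 (N(z, o) = o*(1/724) = o/724)
(-3564223 + 951968)*(3983857 + N(-426, 790)) = (-3564223 + 951968)*(3983857 + (1/724)*790) = -2612255*(3983857 + 395/362) = -2612255*1442156629/362 = -3767280864888395/362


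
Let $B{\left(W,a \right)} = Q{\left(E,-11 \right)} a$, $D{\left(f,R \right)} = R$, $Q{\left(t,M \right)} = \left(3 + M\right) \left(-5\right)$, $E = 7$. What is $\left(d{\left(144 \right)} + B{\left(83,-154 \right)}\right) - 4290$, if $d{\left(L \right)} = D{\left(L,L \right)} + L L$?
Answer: $10430$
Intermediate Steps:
$Q{\left(t,M \right)} = -15 - 5 M$
$d{\left(L \right)} = L + L^{2}$ ($d{\left(L \right)} = L + L L = L + L^{2}$)
$B{\left(W,a \right)} = 40 a$ ($B{\left(W,a \right)} = \left(-15 - -55\right) a = \left(-15 + 55\right) a = 40 a$)
$\left(d{\left(144 \right)} + B{\left(83,-154 \right)}\right) - 4290 = \left(144 \left(1 + 144\right) + 40 \left(-154\right)\right) - 4290 = \left(144 \cdot 145 - 6160\right) - 4290 = \left(20880 - 6160\right) - 4290 = 14720 - 4290 = 10430$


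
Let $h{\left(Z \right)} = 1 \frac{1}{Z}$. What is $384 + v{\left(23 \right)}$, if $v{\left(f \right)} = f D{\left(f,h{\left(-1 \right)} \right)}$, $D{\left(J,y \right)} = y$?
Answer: $361$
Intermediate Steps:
$h{\left(Z \right)} = \frac{1}{Z}$
$v{\left(f \right)} = - f$ ($v{\left(f \right)} = \frac{f}{-1} = f \left(-1\right) = - f$)
$384 + v{\left(23 \right)} = 384 - 23 = 361$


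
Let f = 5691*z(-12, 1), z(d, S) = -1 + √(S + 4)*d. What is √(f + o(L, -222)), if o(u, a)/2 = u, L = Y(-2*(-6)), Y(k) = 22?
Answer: √(-5647 - 68292*√5) ≈ 397.94*I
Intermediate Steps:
L = 22
o(u, a) = 2*u
z(d, S) = -1 + d*√(4 + S) (z(d, S) = -1 + √(4 + S)*d = -1 + d*√(4 + S))
f = -5691 - 68292*√5 (f = 5691*(-1 - 12*√(4 + 1)) = 5691*(-1 - 12*√5) = -5691 - 68292*√5 ≈ -1.5840e+5)
√(f + o(L, -222)) = √((-5691 - 68292*√5) + 2*22) = √((-5691 - 68292*√5) + 44) = √(-5647 - 68292*√5)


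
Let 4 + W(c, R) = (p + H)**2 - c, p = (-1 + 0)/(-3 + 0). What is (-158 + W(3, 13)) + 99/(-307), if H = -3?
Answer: -437138/2763 ≈ -158.21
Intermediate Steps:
p = 1/3 (p = -1/(-3) = -1*(-1/3) = 1/3 ≈ 0.33333)
W(c, R) = 28/9 - c (W(c, R) = -4 + ((1/3 - 3)**2 - c) = -4 + ((-8/3)**2 - c) = -4 + (64/9 - c) = 28/9 - c)
(-158 + W(3, 13)) + 99/(-307) = (-158 + (28/9 - 1*3)) + 99/(-307) = (-158 + (28/9 - 3)) + 99*(-1/307) = (-158 + 1/9) - 99/307 = -1421/9 - 99/307 = -437138/2763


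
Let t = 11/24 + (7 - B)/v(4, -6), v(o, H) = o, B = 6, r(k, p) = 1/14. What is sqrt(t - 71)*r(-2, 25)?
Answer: I*sqrt(10122)/168 ≈ 0.59886*I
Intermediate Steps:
r(k, p) = 1/14
t = 17/24 (t = 11/24 + (7 - 1*6)/4 = 11*(1/24) + (7 - 6)*(1/4) = 11/24 + 1*(1/4) = 11/24 + 1/4 = 17/24 ≈ 0.70833)
sqrt(t - 71)*r(-2, 25) = sqrt(17/24 - 71)*(1/14) = sqrt(-1687/24)*(1/14) = (I*sqrt(10122)/12)*(1/14) = I*sqrt(10122)/168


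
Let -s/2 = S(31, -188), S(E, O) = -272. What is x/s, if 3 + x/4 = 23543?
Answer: 5885/34 ≈ 173.09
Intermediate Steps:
x = 94160 (x = -12 + 4*23543 = -12 + 94172 = 94160)
s = 544 (s = -2*(-272) = 544)
x/s = 94160/544 = 94160*(1/544) = 5885/34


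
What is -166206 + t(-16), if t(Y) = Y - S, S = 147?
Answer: -166369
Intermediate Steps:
t(Y) = -147 + Y (t(Y) = Y - 1*147 = Y - 147 = -147 + Y)
-166206 + t(-16) = -166206 + (-147 - 16) = -166206 - 163 = -166369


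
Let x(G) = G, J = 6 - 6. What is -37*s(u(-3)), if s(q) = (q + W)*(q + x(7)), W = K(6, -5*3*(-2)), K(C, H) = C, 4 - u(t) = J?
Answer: -4070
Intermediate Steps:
J = 0
u(t) = 4 (u(t) = 4 - 1*0 = 4 + 0 = 4)
W = 6
s(q) = (6 + q)*(7 + q) (s(q) = (q + 6)*(q + 7) = (6 + q)*(7 + q))
-37*s(u(-3)) = -37*(42 + 4**2 + 13*4) = -37*(42 + 16 + 52) = -37*110 = -4070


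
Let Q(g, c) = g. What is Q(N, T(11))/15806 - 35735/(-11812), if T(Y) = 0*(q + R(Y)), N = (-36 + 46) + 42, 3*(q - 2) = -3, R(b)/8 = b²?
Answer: 282720817/93350236 ≈ 3.0286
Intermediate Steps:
R(b) = 8*b²
q = 1 (q = 2 + (⅓)*(-3) = 2 - 1 = 1)
N = 52 (N = 10 + 42 = 52)
T(Y) = 0 (T(Y) = 0*(1 + 8*Y²) = 0)
Q(N, T(11))/15806 - 35735/(-11812) = 52/15806 - 35735/(-11812) = 52*(1/15806) - 35735*(-1/11812) = 26/7903 + 35735/11812 = 282720817/93350236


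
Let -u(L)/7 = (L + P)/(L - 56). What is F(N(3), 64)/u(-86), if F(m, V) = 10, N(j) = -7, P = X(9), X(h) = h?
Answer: -1420/539 ≈ -2.6345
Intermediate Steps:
P = 9
u(L) = -7*(9 + L)/(-56 + L) (u(L) = -7*(L + 9)/(L - 56) = -7*(9 + L)/(-56 + L))
F(N(3), 64)/u(-86) = 10/((7*(-9 - 1*(-86))/(-56 - 86))) = 10/((7*(-9 + 86)/(-142))) = 10/((7*(-1/142)*77)) = 10/(-539/142) = 10*(-142/539) = -1420/539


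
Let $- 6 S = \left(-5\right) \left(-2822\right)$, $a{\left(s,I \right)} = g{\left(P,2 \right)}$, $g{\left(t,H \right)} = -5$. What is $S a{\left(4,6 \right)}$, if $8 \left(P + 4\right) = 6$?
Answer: $\frac{35275}{3} \approx 11758.0$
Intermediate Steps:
$P = - \frac{13}{4}$ ($P = -4 + \frac{1}{8} \cdot 6 = -4 + \frac{3}{4} = - \frac{13}{4} \approx -3.25$)
$a{\left(s,I \right)} = -5$
$S = - \frac{7055}{3}$ ($S = - \frac{\left(-5\right) \left(-2822\right)}{6} = \left(- \frac{1}{6}\right) 14110 = - \frac{7055}{3} \approx -2351.7$)
$S a{\left(4,6 \right)} = \left(- \frac{7055}{3}\right) \left(-5\right) = \frac{35275}{3}$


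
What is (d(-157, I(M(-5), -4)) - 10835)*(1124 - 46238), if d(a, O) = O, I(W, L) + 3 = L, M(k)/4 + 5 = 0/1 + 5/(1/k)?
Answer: 489125988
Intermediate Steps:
M(k) = -20 + 20*k (M(k) = -20 + 4*(0/1 + 5/(1/k)) = -20 + 4*(0*1 + 5*k) = -20 + 4*(0 + 5*k) = -20 + 4*(5*k) = -20 + 20*k)
I(W, L) = -3 + L
(d(-157, I(M(-5), -4)) - 10835)*(1124 - 46238) = ((-3 - 4) - 10835)*(1124 - 46238) = (-7 - 10835)*(-45114) = -10842*(-45114) = 489125988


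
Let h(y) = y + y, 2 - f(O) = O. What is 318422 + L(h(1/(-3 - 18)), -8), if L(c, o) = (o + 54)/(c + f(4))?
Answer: 7004801/22 ≈ 3.1840e+5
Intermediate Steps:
f(O) = 2 - O
h(y) = 2*y
L(c, o) = (54 + o)/(-2 + c) (L(c, o) = (o + 54)/(c + (2 - 1*4)) = (54 + o)/(c + (2 - 4)) = (54 + o)/(c - 2) = (54 + o)/(-2 + c))
318422 + L(h(1/(-3 - 18)), -8) = 318422 + (54 - 8)/(-2 + 2/(-3 - 18)) = 318422 + 46/(-2 + 2/(-21)) = 318422 + 46/(-2 + 2*(-1/21)) = 318422 + 46/(-2 - 2/21) = 318422 + 46/(-44/21) = 318422 - 21/44*46 = 318422 - 483/22 = 7004801/22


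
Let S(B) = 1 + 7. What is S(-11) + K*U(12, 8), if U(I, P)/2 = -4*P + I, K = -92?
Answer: 3688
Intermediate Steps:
S(B) = 8
U(I, P) = -8*P + 2*I (U(I, P) = 2*(-4*P + I) = 2*(I - 4*P) = -8*P + 2*I)
S(-11) + K*U(12, 8) = 8 - 92*(-8*8 + 2*12) = 8 - 92*(-64 + 24) = 8 - 92*(-40) = 8 + 3680 = 3688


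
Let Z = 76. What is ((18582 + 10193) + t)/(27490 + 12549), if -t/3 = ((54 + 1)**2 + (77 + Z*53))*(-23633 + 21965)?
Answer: 35707295/40039 ≈ 891.81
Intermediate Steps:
t = 35678520 (t = -3*((54 + 1)**2 + (77 + 76*53))*(-23633 + 21965) = -3*(55**2 + (77 + 4028))*(-1668) = -3*(3025 + 4105)*(-1668) = -21390*(-1668) = -3*(-11892840) = 35678520)
((18582 + 10193) + t)/(27490 + 12549) = ((18582 + 10193) + 35678520)/(27490 + 12549) = (28775 + 35678520)/40039 = 35707295*(1/40039) = 35707295/40039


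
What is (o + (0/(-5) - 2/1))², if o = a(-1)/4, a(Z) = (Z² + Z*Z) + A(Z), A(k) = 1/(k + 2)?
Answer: 25/16 ≈ 1.5625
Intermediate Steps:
A(k) = 1/(2 + k)
a(Z) = 1/(2 + Z) + 2*Z² (a(Z) = (Z² + Z*Z) + 1/(2 + Z) = (Z² + Z²) + 1/(2 + Z) = 2*Z² + 1/(2 + Z) = 1/(2 + Z) + 2*Z²)
o = ¾ (o = ((1 + 2*(-1)²*(2 - 1))/(2 - 1))/4 = ((1 + 2*1*1)/1)*(¼) = (1*(1 + 2))*(¼) = (1*3)*(¼) = 3*(¼) = ¾ ≈ 0.75000)
(o + (0/(-5) - 2/1))² = (¾ + (0/(-5) - 2/1))² = (¾ + (0*(-⅕) - 2*1))² = (¾ + (0 - 2))² = (¾ - 2)² = (-5/4)² = 25/16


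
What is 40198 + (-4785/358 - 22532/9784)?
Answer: 8796595385/218917 ≈ 40182.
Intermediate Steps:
40198 + (-4785/358 - 22532/9784) = 40198 + (-4785*1/358 - 22532*1/9784) = 40198 + (-4785/358 - 5633/2446) = 40198 - 3430181/218917 = 8796595385/218917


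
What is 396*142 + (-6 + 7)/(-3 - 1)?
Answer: 224927/4 ≈ 56232.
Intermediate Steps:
396*142 + (-6 + 7)/(-3 - 1) = 56232 + 1/(-4) = 56232 - 1/4*1 = 56232 - 1/4 = 224927/4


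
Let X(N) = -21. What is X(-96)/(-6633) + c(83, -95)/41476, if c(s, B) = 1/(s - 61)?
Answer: 580865/183406872 ≈ 0.0031671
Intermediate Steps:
c(s, B) = 1/(-61 + s)
X(-96)/(-6633) + c(83, -95)/41476 = -21/(-6633) + 1/((-61 + 83)*41476) = -21*(-1/6633) + (1/41476)/22 = 7/2211 + (1/22)*(1/41476) = 7/2211 + 1/912472 = 580865/183406872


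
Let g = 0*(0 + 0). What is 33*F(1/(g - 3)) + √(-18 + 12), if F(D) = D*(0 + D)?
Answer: 11/3 + I*√6 ≈ 3.6667 + 2.4495*I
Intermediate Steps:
g = 0 (g = 0*0 = 0)
F(D) = D² (F(D) = D*D = D²)
33*F(1/(g - 3)) + √(-18 + 12) = 33*(1/(0 - 3))² + √(-18 + 12) = 33*(1/(-3))² + √(-6) = 33*(-⅓)² + I*√6 = 33*(⅑) + I*√6 = 11/3 + I*√6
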